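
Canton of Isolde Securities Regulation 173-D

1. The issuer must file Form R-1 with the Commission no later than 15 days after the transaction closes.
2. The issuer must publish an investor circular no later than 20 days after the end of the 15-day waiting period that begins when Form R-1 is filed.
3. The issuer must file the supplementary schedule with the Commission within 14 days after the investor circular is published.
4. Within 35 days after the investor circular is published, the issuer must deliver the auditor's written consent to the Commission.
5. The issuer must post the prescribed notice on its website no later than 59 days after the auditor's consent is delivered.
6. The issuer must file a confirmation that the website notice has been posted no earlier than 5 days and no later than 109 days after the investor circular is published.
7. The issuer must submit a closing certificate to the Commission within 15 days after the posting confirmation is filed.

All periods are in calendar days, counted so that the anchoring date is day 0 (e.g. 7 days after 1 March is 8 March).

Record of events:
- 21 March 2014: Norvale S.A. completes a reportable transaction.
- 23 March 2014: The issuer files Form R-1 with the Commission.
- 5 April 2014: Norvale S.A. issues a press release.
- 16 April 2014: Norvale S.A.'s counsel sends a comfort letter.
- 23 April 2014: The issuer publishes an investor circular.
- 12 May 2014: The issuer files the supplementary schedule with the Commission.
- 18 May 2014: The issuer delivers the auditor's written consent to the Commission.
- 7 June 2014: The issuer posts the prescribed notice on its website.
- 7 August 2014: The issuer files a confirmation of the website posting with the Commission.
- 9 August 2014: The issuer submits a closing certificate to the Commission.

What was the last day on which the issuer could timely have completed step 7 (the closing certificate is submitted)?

Step 7 runs from 7 August 2014, when the posting confirmation is filed. 15 days after 7 August 2014 is 22 August 2014.

22 August 2014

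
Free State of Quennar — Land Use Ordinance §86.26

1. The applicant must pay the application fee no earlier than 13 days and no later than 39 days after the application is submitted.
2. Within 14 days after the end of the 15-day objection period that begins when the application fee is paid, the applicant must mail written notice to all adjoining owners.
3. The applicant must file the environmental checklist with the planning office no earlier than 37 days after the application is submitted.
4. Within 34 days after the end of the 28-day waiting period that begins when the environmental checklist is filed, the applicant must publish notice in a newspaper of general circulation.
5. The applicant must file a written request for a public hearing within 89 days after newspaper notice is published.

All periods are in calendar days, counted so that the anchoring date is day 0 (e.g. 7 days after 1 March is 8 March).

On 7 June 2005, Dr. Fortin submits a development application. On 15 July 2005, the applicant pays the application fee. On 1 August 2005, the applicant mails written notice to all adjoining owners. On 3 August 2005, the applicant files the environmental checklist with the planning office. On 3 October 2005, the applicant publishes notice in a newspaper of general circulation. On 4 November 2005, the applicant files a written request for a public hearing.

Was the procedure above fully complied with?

Step 1 — 13 and 39 days from 7 June 2005 (when the application is submitted) are 20 June 2005 and 16 July 2005 respectively; done 15 July 2005 — within the window.
Step 2 — counting 14 days from 30 July 2005 (end of the 15-day objection period, which began when the application fee is paid on 15 July 2005) gives a deadline of 13 August 2005; completed 1 August 2005, before the deadline.
Step 3 — must wait 37 days from 7 June 2005 (when the application is submitted), so not before 14 July 2005; 3 August 2005 is on or after that date.
Step 4 — counting 34 days from 31 August 2005 (end of the 28-day waiting period, which began when the environmental checklist is filed on 3 August 2005) gives a deadline of 4 October 2005; completed 3 October 2005, before the deadline.
Step 5 — counting 89 days from 3 October 2005 (when newspaper notice is published) gives a deadline of 31 December 2005; completed 4 November 2005, before the deadline.

Yes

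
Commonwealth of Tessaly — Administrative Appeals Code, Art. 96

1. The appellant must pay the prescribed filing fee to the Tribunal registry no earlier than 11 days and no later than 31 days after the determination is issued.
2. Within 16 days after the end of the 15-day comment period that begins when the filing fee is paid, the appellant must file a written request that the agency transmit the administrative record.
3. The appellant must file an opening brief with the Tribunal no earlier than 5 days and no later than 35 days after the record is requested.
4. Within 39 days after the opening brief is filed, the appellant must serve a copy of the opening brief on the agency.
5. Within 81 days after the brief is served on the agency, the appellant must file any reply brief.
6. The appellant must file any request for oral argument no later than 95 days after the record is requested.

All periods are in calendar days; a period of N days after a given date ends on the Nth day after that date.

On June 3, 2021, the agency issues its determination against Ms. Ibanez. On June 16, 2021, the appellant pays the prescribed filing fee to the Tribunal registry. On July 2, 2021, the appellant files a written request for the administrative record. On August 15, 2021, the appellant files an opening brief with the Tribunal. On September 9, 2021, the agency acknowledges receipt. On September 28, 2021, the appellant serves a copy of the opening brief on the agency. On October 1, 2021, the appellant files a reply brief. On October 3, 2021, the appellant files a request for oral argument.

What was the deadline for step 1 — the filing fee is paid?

Step 1 runs from June 3, 2021, when the determination is issued. The window is 11–31 days after June 3, 2021; it closes on July 4, 2021.

July 4, 2021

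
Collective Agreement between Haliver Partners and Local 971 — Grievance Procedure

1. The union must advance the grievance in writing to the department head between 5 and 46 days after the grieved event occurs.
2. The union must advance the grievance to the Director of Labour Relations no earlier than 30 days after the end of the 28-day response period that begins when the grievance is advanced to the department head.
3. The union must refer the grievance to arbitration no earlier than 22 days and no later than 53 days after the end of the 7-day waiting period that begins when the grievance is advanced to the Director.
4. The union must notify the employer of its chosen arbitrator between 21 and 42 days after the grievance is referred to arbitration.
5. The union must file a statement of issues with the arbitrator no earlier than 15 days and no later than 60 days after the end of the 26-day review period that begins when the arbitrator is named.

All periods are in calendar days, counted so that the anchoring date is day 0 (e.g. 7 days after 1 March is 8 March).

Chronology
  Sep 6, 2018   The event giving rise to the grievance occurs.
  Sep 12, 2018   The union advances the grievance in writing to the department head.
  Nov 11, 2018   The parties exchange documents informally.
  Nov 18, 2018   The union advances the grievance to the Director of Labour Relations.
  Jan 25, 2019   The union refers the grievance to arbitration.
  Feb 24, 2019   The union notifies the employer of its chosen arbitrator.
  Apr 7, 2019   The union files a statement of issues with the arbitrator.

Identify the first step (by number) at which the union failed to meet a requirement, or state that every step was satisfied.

Step 3

Step 1 — 5 and 46 days from Sep 6, 2018 (when the grieved event occurs) are Sep 11, 2018 and Oct 22, 2018 respectively; done Sep 12, 2018, which is between those dates.
Step 2 — must wait 30 days from Oct 10, 2018 (end of the 28-day response period, which began when the grievance is advanced to the department head on Sep 12, 2018), so not before Nov 9, 2018; done Nov 18, 2018 — permitted.
Step 3 — 22 and 53 days from Nov 25, 2018 (end of the 7-day waiting period, which began when the grievance is advanced to the Director on Nov 18, 2018) are Dec 17, 2018 and Jan 17, 2019 respectively; done Jan 25, 2019 — 8 days after the window closed.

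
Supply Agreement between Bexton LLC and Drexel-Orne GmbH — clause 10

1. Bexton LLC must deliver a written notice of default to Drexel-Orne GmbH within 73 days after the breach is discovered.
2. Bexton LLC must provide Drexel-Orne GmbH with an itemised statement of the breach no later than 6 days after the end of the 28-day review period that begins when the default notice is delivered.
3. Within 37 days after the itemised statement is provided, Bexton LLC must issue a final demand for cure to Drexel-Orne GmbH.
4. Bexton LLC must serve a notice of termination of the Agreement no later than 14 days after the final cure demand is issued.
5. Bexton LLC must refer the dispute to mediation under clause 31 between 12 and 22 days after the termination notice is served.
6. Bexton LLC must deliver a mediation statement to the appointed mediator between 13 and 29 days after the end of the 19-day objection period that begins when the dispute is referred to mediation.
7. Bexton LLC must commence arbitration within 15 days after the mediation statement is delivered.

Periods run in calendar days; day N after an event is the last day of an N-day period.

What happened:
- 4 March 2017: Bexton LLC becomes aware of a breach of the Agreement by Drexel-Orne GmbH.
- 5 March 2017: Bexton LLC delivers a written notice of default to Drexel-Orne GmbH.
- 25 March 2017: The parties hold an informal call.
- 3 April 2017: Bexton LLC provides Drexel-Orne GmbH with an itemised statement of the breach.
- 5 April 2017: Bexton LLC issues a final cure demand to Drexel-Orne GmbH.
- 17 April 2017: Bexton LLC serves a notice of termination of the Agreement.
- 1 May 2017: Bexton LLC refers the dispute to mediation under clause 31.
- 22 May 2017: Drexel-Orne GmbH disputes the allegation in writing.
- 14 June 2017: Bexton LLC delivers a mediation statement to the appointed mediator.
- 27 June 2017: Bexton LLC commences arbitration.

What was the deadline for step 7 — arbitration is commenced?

Step 7 runs from 14 June 2017, when the mediation statement is delivered. 15 days after 14 June 2017 is 29 June 2017.

29 June 2017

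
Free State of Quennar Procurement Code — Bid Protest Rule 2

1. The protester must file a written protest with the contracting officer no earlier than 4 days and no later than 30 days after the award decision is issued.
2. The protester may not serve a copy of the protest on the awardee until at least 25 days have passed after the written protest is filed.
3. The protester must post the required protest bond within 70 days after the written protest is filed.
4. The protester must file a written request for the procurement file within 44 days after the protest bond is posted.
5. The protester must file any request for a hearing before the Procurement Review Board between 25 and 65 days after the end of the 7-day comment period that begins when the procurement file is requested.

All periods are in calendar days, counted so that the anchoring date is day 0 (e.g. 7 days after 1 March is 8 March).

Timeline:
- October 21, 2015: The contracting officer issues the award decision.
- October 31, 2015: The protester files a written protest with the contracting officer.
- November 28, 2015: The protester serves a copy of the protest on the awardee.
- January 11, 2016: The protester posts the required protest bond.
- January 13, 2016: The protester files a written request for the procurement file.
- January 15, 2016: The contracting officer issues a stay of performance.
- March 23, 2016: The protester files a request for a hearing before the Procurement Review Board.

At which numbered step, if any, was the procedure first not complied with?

Step 3

(1) the permitted window runs from October 21, 2015 + 4 = October 25, 2015 to October 21, 2015 + 30 = November 20, 2015; done October 31, 2015 — within the window.
(2) permitted from October 31, 2015 + 25 days = November 25, 2015 onward; November 28, 2015 is on or after that date.
(3) due by October 31, 2015 + 70 days = January 9, 2016; done January 11, 2016 — 2 days late.
That is the first point of non-compliance.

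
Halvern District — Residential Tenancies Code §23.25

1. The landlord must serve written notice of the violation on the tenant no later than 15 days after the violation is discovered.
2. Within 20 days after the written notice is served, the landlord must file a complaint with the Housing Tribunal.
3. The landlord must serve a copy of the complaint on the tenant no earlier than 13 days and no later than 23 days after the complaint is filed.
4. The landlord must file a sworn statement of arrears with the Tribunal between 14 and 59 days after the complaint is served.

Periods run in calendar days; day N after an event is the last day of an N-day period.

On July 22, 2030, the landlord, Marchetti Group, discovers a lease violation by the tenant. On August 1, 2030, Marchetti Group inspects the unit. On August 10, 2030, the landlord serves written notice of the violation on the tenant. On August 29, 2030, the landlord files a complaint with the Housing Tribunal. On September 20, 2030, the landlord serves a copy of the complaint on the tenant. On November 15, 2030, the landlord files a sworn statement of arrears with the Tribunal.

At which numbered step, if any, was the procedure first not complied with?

(1) due by July 22, 2030 + 15 days = August 6, 2030; done August 10, 2030 — 4 days late.
Later steps need not be reached.

Step 1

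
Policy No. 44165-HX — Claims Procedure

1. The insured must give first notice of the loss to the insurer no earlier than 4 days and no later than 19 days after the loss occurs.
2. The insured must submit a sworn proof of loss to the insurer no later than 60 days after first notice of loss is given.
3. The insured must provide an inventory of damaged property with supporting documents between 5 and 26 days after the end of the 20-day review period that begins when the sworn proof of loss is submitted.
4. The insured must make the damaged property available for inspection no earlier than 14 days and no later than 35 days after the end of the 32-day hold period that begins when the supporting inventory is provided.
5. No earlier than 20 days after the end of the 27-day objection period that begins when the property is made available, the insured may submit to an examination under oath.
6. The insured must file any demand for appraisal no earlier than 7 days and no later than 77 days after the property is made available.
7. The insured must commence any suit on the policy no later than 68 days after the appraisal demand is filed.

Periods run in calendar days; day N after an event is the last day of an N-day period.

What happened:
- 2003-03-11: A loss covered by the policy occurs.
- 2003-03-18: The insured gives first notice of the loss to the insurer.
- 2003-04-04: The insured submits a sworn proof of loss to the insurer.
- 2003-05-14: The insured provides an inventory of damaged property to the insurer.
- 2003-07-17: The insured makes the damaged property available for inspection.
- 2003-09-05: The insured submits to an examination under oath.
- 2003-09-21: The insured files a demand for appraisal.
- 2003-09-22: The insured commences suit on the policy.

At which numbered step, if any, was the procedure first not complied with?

Step 1 — 4 and 19 days from 2003-03-11 (when the loss occurs) are 2003-03-15 and 2003-03-30 respectively; done 2003-03-18, which is between those dates.
Step 2 — counting 60 days from 2003-03-18 (when first notice of loss is given) gives a deadline of 2003-05-17; done 2003-04-04 — timely.
Step 3 — 5 and 26 days from 2003-04-24 (end of the 20-day review period, which began when the sworn proof of loss is submitted on 2003-04-04) are 2003-04-29 and 2003-05-20 respectively; done 2003-05-14 — within the window.
Step 4 — 14 and 35 days from 2003-06-15 (end of the 32-day hold period, which began when the supporting inventory is provided on 2003-05-14) are 2003-06-29 and 2003-07-20 respectively; done 2003-07-17, which is between those dates.
Step 5 — must wait 20 days from 2003-08-13 (end of the 27-day objection period, which began when the property is made available on 2003-07-17), so not before 2003-09-02; done 2003-09-05, after the minimum wait.
Step 6 — 7 and 77 days from 2003-07-17 (when the property is made available) are 2003-07-24 and 2003-10-02 respectively; done 2003-09-21, which is between those dates.
Step 7 — counting 68 days from 2003-09-21 (when the appraisal demand is filed) gives a deadline of 2003-11-28; completed 2003-09-22, before the deadline.

None — every step was satisfied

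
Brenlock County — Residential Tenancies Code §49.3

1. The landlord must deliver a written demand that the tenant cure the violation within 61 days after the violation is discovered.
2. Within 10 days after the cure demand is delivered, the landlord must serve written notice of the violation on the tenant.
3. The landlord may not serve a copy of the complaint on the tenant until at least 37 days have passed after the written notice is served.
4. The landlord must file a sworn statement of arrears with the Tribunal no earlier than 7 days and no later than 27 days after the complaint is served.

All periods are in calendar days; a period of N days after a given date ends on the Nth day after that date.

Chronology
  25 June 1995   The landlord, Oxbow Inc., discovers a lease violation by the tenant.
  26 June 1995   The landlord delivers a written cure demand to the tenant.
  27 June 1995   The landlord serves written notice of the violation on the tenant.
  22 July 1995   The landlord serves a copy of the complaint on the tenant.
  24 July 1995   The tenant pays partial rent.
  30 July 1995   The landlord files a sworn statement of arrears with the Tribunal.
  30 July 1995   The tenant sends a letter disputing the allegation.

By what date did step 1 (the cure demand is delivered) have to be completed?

Step 1 runs from 25 June 1995, when the violation is discovered. 61 days after 25 June 1995 is 25 August 1995.

25 August 1995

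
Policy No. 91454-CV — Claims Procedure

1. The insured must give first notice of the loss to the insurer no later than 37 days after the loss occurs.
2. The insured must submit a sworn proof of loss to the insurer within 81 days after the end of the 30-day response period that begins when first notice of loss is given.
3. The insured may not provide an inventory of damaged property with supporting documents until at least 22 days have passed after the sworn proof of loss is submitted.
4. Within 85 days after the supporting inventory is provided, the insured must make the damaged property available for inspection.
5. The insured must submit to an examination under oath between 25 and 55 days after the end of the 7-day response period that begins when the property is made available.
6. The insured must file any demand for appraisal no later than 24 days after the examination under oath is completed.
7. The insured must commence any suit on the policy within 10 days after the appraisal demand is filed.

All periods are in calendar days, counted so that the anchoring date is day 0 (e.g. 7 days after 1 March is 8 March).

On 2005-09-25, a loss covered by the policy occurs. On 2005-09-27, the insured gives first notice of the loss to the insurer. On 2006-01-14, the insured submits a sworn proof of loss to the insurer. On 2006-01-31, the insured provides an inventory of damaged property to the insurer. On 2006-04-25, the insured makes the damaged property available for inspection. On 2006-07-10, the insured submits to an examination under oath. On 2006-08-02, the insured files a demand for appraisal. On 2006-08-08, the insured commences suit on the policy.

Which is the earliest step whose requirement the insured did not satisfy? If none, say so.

Step 3

Step 1: 37 days after 2005-09-25 (when the loss occurs) is 2005-11-01; 2005-09-27 is within that limit.
Step 2: 81 days after 2005-10-27 (end of the 30-day response period, which began when first notice of loss is given on 2005-09-27) is 2006-01-16; completed 2006-01-14, before the deadline.
Step 3: the earliest permitted date is 22 days after 2006-01-14 (when the sworn proof of loss is submitted), i.e. 2006-02-05; done 2006-01-31 — 5 days too early.
That is the first point of non-compliance.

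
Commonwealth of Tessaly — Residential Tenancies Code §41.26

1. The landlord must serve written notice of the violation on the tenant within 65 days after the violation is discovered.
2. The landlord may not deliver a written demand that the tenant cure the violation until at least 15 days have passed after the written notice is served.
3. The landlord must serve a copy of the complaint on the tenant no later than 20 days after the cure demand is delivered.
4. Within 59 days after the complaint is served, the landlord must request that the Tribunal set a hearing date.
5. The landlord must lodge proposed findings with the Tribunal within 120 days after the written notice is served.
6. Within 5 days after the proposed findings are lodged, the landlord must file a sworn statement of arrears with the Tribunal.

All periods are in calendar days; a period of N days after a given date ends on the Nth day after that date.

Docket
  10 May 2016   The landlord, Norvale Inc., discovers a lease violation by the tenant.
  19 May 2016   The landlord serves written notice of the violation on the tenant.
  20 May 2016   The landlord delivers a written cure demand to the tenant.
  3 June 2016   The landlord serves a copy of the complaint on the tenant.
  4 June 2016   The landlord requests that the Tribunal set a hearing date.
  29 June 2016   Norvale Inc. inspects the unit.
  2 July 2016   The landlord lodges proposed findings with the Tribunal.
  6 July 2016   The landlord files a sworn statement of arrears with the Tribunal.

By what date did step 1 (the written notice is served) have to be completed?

Step 1 runs from 10 May 2016, when the violation is discovered. 65 days after 10 May 2016 is 14 July 2016.

14 July 2016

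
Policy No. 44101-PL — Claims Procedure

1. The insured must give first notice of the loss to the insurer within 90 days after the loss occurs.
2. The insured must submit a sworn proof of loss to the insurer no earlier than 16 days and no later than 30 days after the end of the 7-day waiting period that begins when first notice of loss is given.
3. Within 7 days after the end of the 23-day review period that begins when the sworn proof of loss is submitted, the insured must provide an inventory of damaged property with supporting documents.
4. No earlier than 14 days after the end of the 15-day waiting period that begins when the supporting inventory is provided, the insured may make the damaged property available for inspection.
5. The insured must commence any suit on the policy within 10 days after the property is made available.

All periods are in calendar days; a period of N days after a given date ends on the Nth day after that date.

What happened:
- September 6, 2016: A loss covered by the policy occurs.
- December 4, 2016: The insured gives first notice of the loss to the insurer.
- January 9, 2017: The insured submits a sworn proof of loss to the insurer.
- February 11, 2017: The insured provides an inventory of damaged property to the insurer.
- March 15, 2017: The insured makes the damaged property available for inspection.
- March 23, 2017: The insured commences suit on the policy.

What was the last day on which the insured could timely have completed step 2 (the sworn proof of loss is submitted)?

First notice of loss is given on December 4, 2016; the 7-day waiting period therefore ends December 11, 2016, and step 2 runs from that date. The window is 16–30 days after December 11, 2016; it closes on January 10, 2017.

January 10, 2017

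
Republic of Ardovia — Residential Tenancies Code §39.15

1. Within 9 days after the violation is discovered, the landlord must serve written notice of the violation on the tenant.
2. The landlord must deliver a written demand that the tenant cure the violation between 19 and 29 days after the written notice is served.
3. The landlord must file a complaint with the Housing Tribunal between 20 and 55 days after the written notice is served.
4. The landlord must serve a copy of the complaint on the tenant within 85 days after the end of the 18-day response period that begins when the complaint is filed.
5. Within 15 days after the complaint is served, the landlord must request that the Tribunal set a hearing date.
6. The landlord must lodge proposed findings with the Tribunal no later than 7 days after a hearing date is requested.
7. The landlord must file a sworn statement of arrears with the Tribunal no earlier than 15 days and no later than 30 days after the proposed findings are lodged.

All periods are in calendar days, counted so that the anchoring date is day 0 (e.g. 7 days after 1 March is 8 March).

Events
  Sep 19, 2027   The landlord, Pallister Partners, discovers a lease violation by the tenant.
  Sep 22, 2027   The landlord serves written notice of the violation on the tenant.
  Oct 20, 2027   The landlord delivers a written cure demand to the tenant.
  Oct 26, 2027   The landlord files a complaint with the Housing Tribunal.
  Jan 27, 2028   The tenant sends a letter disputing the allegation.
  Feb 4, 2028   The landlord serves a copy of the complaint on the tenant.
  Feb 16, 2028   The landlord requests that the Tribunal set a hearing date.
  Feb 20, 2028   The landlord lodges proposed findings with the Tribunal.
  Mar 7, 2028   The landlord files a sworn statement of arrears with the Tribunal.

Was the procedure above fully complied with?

Step 1 — counting 9 days from Sep 19, 2027 (when the violation is discovered) gives a deadline of Sep 28, 2027; completed Sep 22, 2027, before the deadline.
Step 2 — 19 and 29 days from Sep 22, 2027 (when the written notice is served) are Oct 11, 2027 and Oct 21, 2027 respectively; done Oct 20, 2027, which is between those dates.
Step 3 — 20 and 55 days from Sep 22, 2027 (when the written notice is served) are Oct 12, 2027 and Nov 16, 2027 respectively; done Oct 26, 2027, which is between those dates.
Step 4 — counting 85 days from Nov 13, 2027 (end of the 18-day response period, which began when the complaint is filed on Oct 26, 2027) gives a deadline of Feb 6, 2028; done Feb 4, 2028 — timely.
Step 5 — counting 15 days from Feb 4, 2028 (when the complaint is served) gives a deadline of Feb 19, 2028; done Feb 16, 2028 — timely.
Step 6 — counting 7 days from Feb 16, 2028 (when a hearing date is requested) gives a deadline of Feb 23, 2028; Feb 20, 2028 is within that limit.
Step 7 — 15 and 30 days from Feb 20, 2028 (when the proposed findings are lodged) are Mar 6, 2028 and Mar 21, 2028 respectively; done Mar 7, 2028 — within the window.

Yes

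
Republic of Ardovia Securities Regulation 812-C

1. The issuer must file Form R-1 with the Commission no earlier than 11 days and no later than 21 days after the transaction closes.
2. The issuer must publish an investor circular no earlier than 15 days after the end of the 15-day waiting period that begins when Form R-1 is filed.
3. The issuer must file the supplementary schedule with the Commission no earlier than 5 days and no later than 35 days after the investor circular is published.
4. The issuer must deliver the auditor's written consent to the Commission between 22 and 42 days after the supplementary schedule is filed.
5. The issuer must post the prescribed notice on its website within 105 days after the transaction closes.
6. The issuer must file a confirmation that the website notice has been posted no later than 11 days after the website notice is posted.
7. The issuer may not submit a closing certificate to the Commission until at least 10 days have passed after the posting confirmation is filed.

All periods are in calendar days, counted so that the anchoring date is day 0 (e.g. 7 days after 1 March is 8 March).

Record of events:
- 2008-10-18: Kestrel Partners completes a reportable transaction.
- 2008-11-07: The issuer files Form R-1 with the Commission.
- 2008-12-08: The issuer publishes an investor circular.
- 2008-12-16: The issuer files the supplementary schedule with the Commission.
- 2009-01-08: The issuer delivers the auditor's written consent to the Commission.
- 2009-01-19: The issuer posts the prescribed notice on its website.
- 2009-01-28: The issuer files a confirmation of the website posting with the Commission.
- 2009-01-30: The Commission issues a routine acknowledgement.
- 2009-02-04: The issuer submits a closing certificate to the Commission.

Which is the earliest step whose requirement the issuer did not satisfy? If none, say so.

(1) the permitted window runs from 2008-10-18 + 11 = 2008-10-29 to 2008-10-18 + 21 = 2008-11-08; 2008-11-07 falls inside that range.
(2) permitted from 2008-11-22 + 15 days = 2008-12-07 onward; done 2008-12-08 — permitted.
(3) the permitted window runs from 2008-12-08 + 5 = 2008-12-13 to 2008-12-08 + 35 = 2009-01-12; 2008-12-16 falls inside that range.
(4) the permitted window runs from 2008-12-16 + 22 = 2009-01-07 to 2008-12-16 + 42 = 2009-01-27; done 2009-01-08, which is between those dates.
(5) due by 2008-10-18 + 105 days = 2009-01-31; 2009-01-19 is within that limit.
(6) due by 2009-01-19 + 11 days = 2009-01-30; 2009-01-28 is within that limit.
(7) permitted from 2009-01-28 + 10 days = 2009-02-07 onward; 2009-02-04 is 3 days before the earliest permitted date.
The analysis stops there.

Step 7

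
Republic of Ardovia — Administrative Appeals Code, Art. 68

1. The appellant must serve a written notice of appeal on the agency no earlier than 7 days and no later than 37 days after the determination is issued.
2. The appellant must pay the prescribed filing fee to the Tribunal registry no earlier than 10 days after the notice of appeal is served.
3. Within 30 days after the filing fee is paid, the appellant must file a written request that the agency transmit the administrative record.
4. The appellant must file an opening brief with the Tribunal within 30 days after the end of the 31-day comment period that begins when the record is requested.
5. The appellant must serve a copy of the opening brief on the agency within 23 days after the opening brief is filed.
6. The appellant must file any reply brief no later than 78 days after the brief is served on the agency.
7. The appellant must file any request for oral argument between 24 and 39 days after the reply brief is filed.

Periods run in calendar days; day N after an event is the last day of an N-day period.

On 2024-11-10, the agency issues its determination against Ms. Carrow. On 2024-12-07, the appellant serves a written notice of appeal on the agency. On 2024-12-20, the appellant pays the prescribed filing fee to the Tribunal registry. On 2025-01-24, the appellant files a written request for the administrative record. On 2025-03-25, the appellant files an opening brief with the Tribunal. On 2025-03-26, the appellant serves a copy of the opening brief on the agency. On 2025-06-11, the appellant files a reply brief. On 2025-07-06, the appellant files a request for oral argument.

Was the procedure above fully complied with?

No

(1) the permitted window runs from 2024-11-10 + 7 = 2024-11-17 to 2024-11-10 + 37 = 2024-12-17; done 2024-12-07, which is between those dates.
(2) permitted from 2024-12-07 + 10 days = 2024-12-17 onward; done 2024-12-20, after the minimum wait.
(3) due by 2024-12-20 + 30 days = 2025-01-19; done 2025-01-24 — 5 days late.
The procedure was therefore not followed at step 3.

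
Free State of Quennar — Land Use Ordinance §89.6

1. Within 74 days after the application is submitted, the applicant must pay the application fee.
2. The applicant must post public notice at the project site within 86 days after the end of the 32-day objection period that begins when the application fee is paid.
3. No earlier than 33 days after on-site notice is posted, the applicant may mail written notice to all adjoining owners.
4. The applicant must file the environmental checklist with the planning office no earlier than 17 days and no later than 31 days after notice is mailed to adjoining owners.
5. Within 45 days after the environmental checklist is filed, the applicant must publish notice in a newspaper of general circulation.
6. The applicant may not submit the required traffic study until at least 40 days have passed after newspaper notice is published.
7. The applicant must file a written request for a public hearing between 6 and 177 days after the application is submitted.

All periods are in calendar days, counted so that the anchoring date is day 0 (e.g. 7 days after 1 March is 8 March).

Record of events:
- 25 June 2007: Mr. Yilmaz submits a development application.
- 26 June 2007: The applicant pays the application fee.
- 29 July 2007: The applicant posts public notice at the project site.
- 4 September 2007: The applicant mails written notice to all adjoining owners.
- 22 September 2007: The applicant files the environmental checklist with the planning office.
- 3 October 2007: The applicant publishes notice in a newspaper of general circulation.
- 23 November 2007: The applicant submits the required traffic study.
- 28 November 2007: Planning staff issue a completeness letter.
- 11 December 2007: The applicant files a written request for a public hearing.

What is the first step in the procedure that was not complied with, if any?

Step 1 — counting 74 days from 25 June 2007 (when the application is submitted) gives a deadline of 7 September 2007; done 26 June 2007 — timely.
Step 2 — counting 86 days from 28 July 2007 (end of the 32-day objection period, which began when the application fee is paid on 26 June 2007) gives a deadline of 22 October 2007; done 29 July 2007 — timely.
Step 3 — must wait 33 days from 29 July 2007 (when on-site notice is posted), so not before 31 August 2007; done 4 September 2007 — permitted.
Step 4 — 17 and 31 days from 4 September 2007 (when notice is mailed to adjoining owners) are 21 September 2007 and 5 October 2007 respectively; done 22 September 2007, which is between those dates.
Step 5 — counting 45 days from 22 September 2007 (when the environmental checklist is filed) gives a deadline of 6 November 2007; 3 October 2007 is within that limit.
Step 6 — must wait 40 days from 3 October 2007 (when newspaper notice is published), so not before 12 November 2007; 23 November 2007 is on or after that date.
Step 7 — 6 and 177 days from 25 June 2007 (when the application is submitted) are 1 July 2007 and 19 December 2007 respectively; done 11 December 2007 — within the window.

None — every step was satisfied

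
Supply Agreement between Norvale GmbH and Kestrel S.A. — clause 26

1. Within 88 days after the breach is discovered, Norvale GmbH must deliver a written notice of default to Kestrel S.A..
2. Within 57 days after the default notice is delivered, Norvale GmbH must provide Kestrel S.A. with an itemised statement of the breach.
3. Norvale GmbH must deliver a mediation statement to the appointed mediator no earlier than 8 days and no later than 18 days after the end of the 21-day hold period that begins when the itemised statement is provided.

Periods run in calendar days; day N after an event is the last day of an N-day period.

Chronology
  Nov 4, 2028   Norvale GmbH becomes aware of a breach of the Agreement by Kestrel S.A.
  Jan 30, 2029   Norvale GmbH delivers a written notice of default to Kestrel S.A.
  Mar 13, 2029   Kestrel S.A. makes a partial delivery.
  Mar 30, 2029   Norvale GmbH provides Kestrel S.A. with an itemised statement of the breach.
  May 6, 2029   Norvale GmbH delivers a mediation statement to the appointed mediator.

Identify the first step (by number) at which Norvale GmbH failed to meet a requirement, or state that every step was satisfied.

Step 1: 88 days after Nov 4, 2028 (when the breach is discovered) is Jan 31, 2029; done Jan 30, 2029 — timely.
Step 2: 57 days after Jan 30, 2029 (when the default notice is delivered) is Mar 28, 2029; Mar 30, 2029 misses that deadline by 2 days.
No need to go further; step 2 was not satisfied.

Step 2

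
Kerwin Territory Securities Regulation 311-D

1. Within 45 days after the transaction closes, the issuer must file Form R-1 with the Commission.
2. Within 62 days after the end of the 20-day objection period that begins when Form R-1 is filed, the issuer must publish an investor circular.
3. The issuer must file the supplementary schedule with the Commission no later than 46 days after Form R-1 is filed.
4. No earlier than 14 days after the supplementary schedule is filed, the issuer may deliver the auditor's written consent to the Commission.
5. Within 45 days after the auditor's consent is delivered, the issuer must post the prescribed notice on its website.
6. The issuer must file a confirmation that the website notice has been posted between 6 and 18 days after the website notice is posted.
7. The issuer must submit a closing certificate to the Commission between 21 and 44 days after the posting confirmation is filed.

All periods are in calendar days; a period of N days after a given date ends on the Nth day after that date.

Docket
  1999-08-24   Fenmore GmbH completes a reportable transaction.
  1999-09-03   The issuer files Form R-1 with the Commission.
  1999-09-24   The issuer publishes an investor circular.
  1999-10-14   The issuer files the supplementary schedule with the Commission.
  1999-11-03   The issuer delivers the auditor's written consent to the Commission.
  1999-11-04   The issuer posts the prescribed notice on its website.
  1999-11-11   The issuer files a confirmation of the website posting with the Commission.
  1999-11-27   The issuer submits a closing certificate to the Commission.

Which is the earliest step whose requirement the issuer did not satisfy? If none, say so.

Step 7

(1) due by 1999-08-24 + 45 days = 1999-10-08; completed 1999-09-03, before the deadline.
(2) due by 1999-09-23 + 62 days = 1999-11-24; 1999-09-24 is within that limit.
(3) due by 1999-09-03 + 46 days = 1999-10-19; 1999-10-14 is within that limit.
(4) permitted from 1999-10-14 + 14 days = 1999-10-28 onward; done 1999-11-03 — permitted.
(5) due by 1999-11-03 + 45 days = 1999-12-18; done 1999-11-04 — timely.
(6) the permitted window runs from 1999-11-04 + 6 = 1999-11-10 to 1999-11-04 + 18 = 1999-11-22; 1999-11-11 falls inside that range.
(7) the permitted window runs from 1999-11-11 + 21 = 1999-12-02 to 1999-11-11 + 44 = 1999-12-25; 1999-11-27 is 5 days too early.
No need to go further; step 7 was not satisfied.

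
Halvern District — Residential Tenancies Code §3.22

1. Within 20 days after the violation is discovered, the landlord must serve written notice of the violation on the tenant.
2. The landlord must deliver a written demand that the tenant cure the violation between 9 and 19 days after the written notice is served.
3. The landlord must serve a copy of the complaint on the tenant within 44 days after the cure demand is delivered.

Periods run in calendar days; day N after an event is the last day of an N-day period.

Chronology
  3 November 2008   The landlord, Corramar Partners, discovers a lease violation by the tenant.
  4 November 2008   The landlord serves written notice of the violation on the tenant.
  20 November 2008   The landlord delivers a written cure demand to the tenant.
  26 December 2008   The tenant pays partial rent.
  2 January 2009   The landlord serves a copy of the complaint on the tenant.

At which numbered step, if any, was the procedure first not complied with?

(1) due by 3 November 2008 + 20 days = 23 November 2008; done 4 November 2008 — timely.
(2) the permitted window runs from 4 November 2008 + 9 = 13 November 2008 to 4 November 2008 + 19 = 23 November 2008; done 20 November 2008 — within the window.
(3) due by 20 November 2008 + 44 days = 3 January 2009; completed 2 January 2009, before the deadline.

None — every step was satisfied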